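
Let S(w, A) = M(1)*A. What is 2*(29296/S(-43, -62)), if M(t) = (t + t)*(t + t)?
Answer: -7324/31 ≈ -236.26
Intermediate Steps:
M(t) = 4*t² (M(t) = (2*t)*(2*t) = 4*t²)
S(w, A) = 4*A (S(w, A) = (4*1²)*A = (4*1)*A = 4*A)
2*(29296/S(-43, -62)) = 2*(29296/((4*(-62)))) = 2*(29296/(-248)) = 2*(29296*(-1/248)) = 2*(-3662/31) = -7324/31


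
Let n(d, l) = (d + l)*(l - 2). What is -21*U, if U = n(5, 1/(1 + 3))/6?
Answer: 1029/32 ≈ 32.156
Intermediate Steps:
n(d, l) = (-2 + l)*(d + l) (n(d, l) = (d + l)*(-2 + l) = (-2 + l)*(d + l))
U = -49/32 (U = ((1/(1 + 3))² - 2*5 - 2/(1 + 3) + 5/(1 + 3))/6 = ((1/4)² - 10 - 2/4 + 5/4)*(⅙) = ((¼)² - 10 - 2*¼ + 5*(¼))*(⅙) = (1/16 - 10 - ½ + 5/4)*(⅙) = -147/16*⅙ = -49/32 ≈ -1.5313)
-21*U = -21*(-49/32) = 1029/32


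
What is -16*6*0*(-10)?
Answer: 0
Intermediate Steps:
-16*6*0*(-10) = -0*(-10) = -16*0*(-10) = 0*(-10) = 0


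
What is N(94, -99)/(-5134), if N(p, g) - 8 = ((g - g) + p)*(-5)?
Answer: 231/2567 ≈ 0.089988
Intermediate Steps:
N(p, g) = 8 - 5*p (N(p, g) = 8 + ((g - g) + p)*(-5) = 8 + (0 + p)*(-5) = 8 + p*(-5) = 8 - 5*p)
N(94, -99)/(-5134) = (8 - 5*94)/(-5134) = (8 - 470)*(-1/5134) = -462*(-1/5134) = 231/2567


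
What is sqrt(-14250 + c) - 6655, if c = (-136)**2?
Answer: -6655 + sqrt(4246) ≈ -6589.8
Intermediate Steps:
c = 18496
sqrt(-14250 + c) - 6655 = sqrt(-14250 + 18496) - 6655 = sqrt(4246) - 6655 = -6655 + sqrt(4246)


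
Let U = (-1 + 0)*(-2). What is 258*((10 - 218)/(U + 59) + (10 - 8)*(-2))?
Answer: -116616/61 ≈ -1911.7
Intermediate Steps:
U = 2 (U = -1*(-2) = 2)
258*((10 - 218)/(U + 59) + (10 - 8)*(-2)) = 258*((10 - 218)/(2 + 59) + (10 - 8)*(-2)) = 258*(-208/61 + 2*(-2)) = 258*(-208*1/61 - 4) = 258*(-208/61 - 4) = 258*(-452/61) = -116616/61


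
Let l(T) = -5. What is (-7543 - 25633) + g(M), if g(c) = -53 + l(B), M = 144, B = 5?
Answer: -33234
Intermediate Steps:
g(c) = -58 (g(c) = -53 - 5 = -58)
(-7543 - 25633) + g(M) = (-7543 - 25633) - 58 = -33176 - 58 = -33234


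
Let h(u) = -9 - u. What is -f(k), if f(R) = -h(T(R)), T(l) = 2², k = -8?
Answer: -13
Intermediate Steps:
T(l) = 4
f(R) = 13 (f(R) = -(-9 - 1*4) = -(-9 - 4) = -1*(-13) = 13)
-f(k) = -1*13 = -13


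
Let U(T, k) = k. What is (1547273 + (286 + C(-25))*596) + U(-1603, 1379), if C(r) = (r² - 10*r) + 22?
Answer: 2253720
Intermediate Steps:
C(r) = 22 + r² - 10*r
(1547273 + (286 + C(-25))*596) + U(-1603, 1379) = (1547273 + (286 + (22 + (-25)² - 10*(-25)))*596) + 1379 = (1547273 + (286 + (22 + 625 + 250))*596) + 1379 = (1547273 + (286 + 897)*596) + 1379 = (1547273 + 1183*596) + 1379 = (1547273 + 705068) + 1379 = 2252341 + 1379 = 2253720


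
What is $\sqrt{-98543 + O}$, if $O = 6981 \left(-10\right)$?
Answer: $i \sqrt{168353} \approx 410.31 i$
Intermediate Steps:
$O = -69810$
$\sqrt{-98543 + O} = \sqrt{-98543 - 69810} = \sqrt{-168353} = i \sqrt{168353}$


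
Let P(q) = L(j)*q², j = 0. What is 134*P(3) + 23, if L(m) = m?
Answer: 23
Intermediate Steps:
P(q) = 0 (P(q) = 0*q² = 0)
134*P(3) + 23 = 134*0 + 23 = 0 + 23 = 23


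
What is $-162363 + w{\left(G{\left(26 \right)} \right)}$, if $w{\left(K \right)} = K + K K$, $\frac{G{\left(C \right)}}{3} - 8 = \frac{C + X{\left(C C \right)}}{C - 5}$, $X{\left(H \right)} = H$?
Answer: $- \frac{7192797}{49} \approx -1.4679 \cdot 10^{5}$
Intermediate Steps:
$G{\left(C \right)} = 24 + \frac{3 \left(C + C^{2}\right)}{-5 + C}$ ($G{\left(C \right)} = 24 + 3 \frac{C + C C}{C - 5} = 24 + 3 \frac{C + C^{2}}{-5 + C} = 24 + \frac{3 \left(C + C^{2}\right)}{-5 + C}$)
$w{\left(K \right)} = K + K^{2}$
$-162363 + w{\left(G{\left(26 \right)} \right)} = -162363 + \frac{3 \left(-40 + 26^{2} + 9 \cdot 26\right)}{-5 + 26} \left(1 + \frac{3 \left(-40 + 26^{2} + 9 \cdot 26\right)}{-5 + 26}\right) = -162363 + \frac{3 \left(-40 + 676 + 234\right)}{21} \left(1 + \frac{3 \left(-40 + 676 + 234\right)}{21}\right) = -162363 + 3 \cdot \frac{1}{21} \cdot 870 \left(1 + 3 \cdot \frac{1}{21} \cdot 870\right) = -162363 + \frac{870 \left(1 + \frac{870}{7}\right)}{7} = -162363 + \frac{870}{7} \cdot \frac{877}{7} = -162363 + \frac{762990}{49} = - \frac{7192797}{49}$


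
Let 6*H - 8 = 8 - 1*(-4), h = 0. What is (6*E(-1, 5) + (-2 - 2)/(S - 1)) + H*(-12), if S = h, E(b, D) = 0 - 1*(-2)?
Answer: -24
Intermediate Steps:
E(b, D) = 2 (E(b, D) = 0 + 2 = 2)
S = 0
H = 10/3 (H = 4/3 + (8 - 1*(-4))/6 = 4/3 + (8 + 4)/6 = 4/3 + (⅙)*12 = 4/3 + 2 = 10/3 ≈ 3.3333)
(6*E(-1, 5) + (-2 - 2)/(S - 1)) + H*(-12) = (6*2 + (-2 - 2)/(0 - 1)) + (10/3)*(-12) = (12 - 4/(-1)) - 40 = (12 - 4*(-1)) - 40 = (12 + 4) - 40 = 16 - 40 = -24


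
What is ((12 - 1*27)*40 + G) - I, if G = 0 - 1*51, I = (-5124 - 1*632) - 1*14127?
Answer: 19232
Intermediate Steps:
I = -19883 (I = (-5124 - 632) - 14127 = -5756 - 14127 = -19883)
G = -51 (G = 0 - 51 = -51)
((12 - 1*27)*40 + G) - I = ((12 - 1*27)*40 - 51) - 1*(-19883) = ((12 - 27)*40 - 51) + 19883 = (-15*40 - 51) + 19883 = (-600 - 51) + 19883 = -651 + 19883 = 19232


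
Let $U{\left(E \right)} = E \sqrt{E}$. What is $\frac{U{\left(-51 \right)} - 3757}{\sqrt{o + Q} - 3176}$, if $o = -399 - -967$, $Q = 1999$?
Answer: $\frac{3757 + 51 i \sqrt{51}}{3176 - \sqrt{2567}} \approx 1.2021 + 0.11654 i$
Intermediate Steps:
$o = 568$ ($o = -399 + 967 = 568$)
$U{\left(E \right)} = E^{\frac{3}{2}}$
$\frac{U{\left(-51 \right)} - 3757}{\sqrt{o + Q} - 3176} = \frac{\left(-51\right)^{\frac{3}{2}} - 3757}{\sqrt{568 + 1999} - 3176} = \frac{- 51 i \sqrt{51} - 3757}{\sqrt{2567} - 3176} = \frac{-3757 - 51 i \sqrt{51}}{-3176 + \sqrt{2567}}$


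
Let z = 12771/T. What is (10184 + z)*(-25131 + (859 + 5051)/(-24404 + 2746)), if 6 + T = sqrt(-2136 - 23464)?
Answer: -17757589727082123/69403061 + 139023345645360*I/69403061 ≈ -2.5586e+8 + 2.0031e+6*I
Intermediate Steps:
T = -6 + 160*I (T = -6 + sqrt(-2136 - 23464) = -6 + sqrt(-25600) = -6 + 160*I ≈ -6.0 + 160.0*I)
z = 12771*(-6 - 160*I)/25636 (z = 12771/(-6 + 160*I) = 12771*((-6 - 160*I)/25636) = 12771*(-6 - 160*I)/25636 ≈ -2.989 - 79.707*I)
(10184 + z)*(-25131 + (859 + 5051)/(-24404 + 2746)) = (10184 + (-38313/12818 - 510840*I/6409))*(-25131 + (859 + 5051)/(-24404 + 2746)) = (130500199/12818 - 510840*I/6409)*(-25131 + 5910/(-21658)) = (130500199/12818 - 510840*I/6409)*(-25131 + 5910*(-1/21658)) = (130500199/12818 - 510840*I/6409)*(-25131 - 2955/10829) = (130500199/12818 - 510840*I/6409)*(-272146554/10829) = -17757589727082123/69403061 + 139023345645360*I/69403061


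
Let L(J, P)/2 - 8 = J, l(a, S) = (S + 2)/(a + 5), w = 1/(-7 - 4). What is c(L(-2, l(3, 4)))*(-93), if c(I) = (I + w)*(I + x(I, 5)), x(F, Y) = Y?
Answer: -207111/11 ≈ -18828.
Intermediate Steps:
w = -1/11 (w = 1/(-11) = -1/11 ≈ -0.090909)
l(a, S) = (2 + S)/(5 + a)
L(J, P) = 16 + 2*J
c(I) = (5 + I)*(-1/11 + I) (c(I) = (I - 1/11)*(I + 5) = (-1/11 + I)*(5 + I) = (5 + I)*(-1/11 + I))
c(L(-2, l(3, 4)))*(-93) = (-5/11 + (16 + 2*(-2))**2 + 54*(16 + 2*(-2))/11)*(-93) = (-5/11 + (16 - 4)**2 + 54*(16 - 4)/11)*(-93) = (-5/11 + 12**2 + (54/11)*12)*(-93) = (-5/11 + 144 + 648/11)*(-93) = (2227/11)*(-93) = -207111/11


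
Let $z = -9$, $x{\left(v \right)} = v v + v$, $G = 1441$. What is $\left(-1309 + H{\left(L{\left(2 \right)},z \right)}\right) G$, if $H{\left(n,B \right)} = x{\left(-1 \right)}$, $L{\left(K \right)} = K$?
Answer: $-1886269$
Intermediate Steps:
$x{\left(v \right)} = v + v^{2}$ ($x{\left(v \right)} = v^{2} + v = v + v^{2}$)
$H{\left(n,B \right)} = 0$ ($H{\left(n,B \right)} = - (1 - 1) = \left(-1\right) 0 = 0$)
$\left(-1309 + H{\left(L{\left(2 \right)},z \right)}\right) G = \left(-1309 + 0\right) 1441 = \left(-1309\right) 1441 = -1886269$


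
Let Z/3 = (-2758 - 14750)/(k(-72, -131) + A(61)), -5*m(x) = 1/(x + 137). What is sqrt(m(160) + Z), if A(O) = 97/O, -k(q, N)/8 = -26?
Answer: I*sqrt(16059052117713)/253143 ≈ 15.83*I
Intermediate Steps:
k(q, N) = 208 (k(q, N) = -8*(-26) = 208)
m(x) = -1/(5*(137 + x)) (m(x) = -1/(5*(x + 137)) = -1/(5*(137 + x)))
Z = -3203964/12785 (Z = 3*((-2758 - 14750)/(208 + 97/61)) = 3*(-17508/(208 + 97*(1/61))) = 3*(-17508/(208 + 97/61)) = 3*(-17508/12785/61) = 3*(-17508*61/12785) = 3*(-1067988/12785) = -3203964/12785 ≈ -250.60)
sqrt(m(160) + Z) = sqrt(-1/(685 + 5*160) - 3203964/12785) = sqrt(-1/(685 + 800) - 3203964/12785) = sqrt(-1/1485 - 3203964/12785) = sqrt(-190315973/759429) = I*sqrt(16059052117713)/253143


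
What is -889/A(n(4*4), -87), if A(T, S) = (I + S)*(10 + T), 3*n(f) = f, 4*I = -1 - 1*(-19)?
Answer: 889/1265 ≈ 0.70277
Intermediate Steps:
I = 9/2 (I = (-1 - 1*(-19))/4 = (-1 + 19)/4 = (1/4)*18 = 9/2 ≈ 4.5000)
n(f) = f/3
A(T, S) = (10 + T)*(9/2 + S) (A(T, S) = (9/2 + S)*(10 + T) = (10 + T)*(9/2 + S))
-889/A(n(4*4), -87) = -889/(45 + 10*(-87) + 9*((4*4)/3)/2 - 29*4*4) = -889/(45 - 870 + 9*((1/3)*16)/2 - 29*16) = -889/(45 - 870 + (9/2)*(16/3) - 87*16/3) = -889/(45 - 870 + 24 - 464) = -889/(-1265) = -889*(-1/1265) = 889/1265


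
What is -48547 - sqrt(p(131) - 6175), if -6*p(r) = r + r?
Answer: -48547 - 4*I*sqrt(3498)/3 ≈ -48547.0 - 78.859*I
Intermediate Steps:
p(r) = -r/3 (p(r) = -(r + r)/6 = -r/3)
-48547 - sqrt(p(131) - 6175) = -48547 - sqrt(-1/3*131 - 6175) = -48547 - sqrt(-131/3 - 6175) = -48547 - sqrt(-18656/3) = -48547 - 4*I*sqrt(3498)/3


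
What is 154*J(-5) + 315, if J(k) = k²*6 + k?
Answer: 22645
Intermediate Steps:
J(k) = k + 6*k² (J(k) = 6*k² + k = k + 6*k²)
154*J(-5) + 315 = 154*(-5*(1 + 6*(-5))) + 315 = 154*(-5*(1 - 30)) + 315 = 154*(-5*(-29)) + 315 = 154*145 + 315 = 22330 + 315 = 22645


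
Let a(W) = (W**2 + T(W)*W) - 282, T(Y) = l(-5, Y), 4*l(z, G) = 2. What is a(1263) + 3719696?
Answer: 10630429/2 ≈ 5.3152e+6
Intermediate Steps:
l(z, G) = 1/2 (l(z, G) = (1/4)*2 = 1/2)
T(Y) = 1/2
a(W) = -282 + W**2 + W/2 (a(W) = (W**2 + W/2) - 282 = -282 + W**2 + W/2)
a(1263) + 3719696 = (-282 + 1263**2 + (1/2)*1263) + 3719696 = (-282 + 1595169 + 1263/2) + 3719696 = 3191037/2 + 3719696 = 10630429/2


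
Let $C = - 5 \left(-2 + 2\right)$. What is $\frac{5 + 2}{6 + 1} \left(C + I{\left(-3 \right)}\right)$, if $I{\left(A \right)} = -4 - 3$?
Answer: $-7$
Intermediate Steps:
$I{\left(A \right)} = -7$
$C = 0$ ($C = \left(-5\right) 0 = 0$)
$\frac{5 + 2}{6 + 1} \left(C + I{\left(-3 \right)}\right) = \frac{5 + 2}{6 + 1} \left(0 - 7\right) = \frac{7}{7} \left(-7\right) = 7 \cdot \frac{1}{7} \left(-7\right) = 1 \left(-7\right) = -7$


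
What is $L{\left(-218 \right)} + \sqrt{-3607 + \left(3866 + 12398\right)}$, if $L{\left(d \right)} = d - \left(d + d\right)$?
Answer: $218 + \sqrt{12657} \approx 330.5$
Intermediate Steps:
$L{\left(d \right)} = - d$ ($L{\left(d \right)} = d - 2 d = - d$)
$L{\left(-218 \right)} + \sqrt{-3607 + \left(3866 + 12398\right)} = \left(-1\right) \left(-218\right) + \sqrt{-3607 + \left(3866 + 12398\right)} = 218 + \sqrt{-3607 + 16264} = 218 + \sqrt{12657}$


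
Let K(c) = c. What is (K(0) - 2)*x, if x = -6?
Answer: 12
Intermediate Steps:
(K(0) - 2)*x = (0 - 2)*(-6) = -2*(-6) = 12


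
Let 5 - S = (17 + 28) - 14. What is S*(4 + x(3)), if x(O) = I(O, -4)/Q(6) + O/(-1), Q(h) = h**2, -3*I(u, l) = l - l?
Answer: -26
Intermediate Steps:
I(u, l) = 0 (I(u, l) = -(l - l)/3 = -1/3*0 = 0)
S = -26 (S = 5 - ((17 + 28) - 14) = 5 - (45 - 14) = 5 - 1*31 = 5 - 31 = -26)
x(O) = -O (x(O) = 0/(6**2) + O/(-1) = 0/36 + O*(-1) = 0*(1/36) - O = 0 - O = -O)
S*(4 + x(3)) = -26*(4 - 1*3) = -26*(4 - 3) = -26*1 = -26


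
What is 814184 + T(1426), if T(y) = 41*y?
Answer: 872650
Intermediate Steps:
814184 + T(1426) = 814184 + 41*1426 = 814184 + 58466 = 872650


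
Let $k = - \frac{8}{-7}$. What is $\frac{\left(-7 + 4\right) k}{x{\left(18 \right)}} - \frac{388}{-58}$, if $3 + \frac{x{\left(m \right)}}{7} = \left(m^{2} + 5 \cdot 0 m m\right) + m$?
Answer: $\frac{1073946}{160573} \approx 6.6882$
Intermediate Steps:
$k = \frac{8}{7}$ ($k = \left(-8\right) \left(- \frac{1}{7}\right) = \frac{8}{7} \approx 1.1429$)
$x{\left(m \right)} = -21 + 7 m + 7 m^{2}$ ($x{\left(m \right)} = -21 + 7 \left(\left(m^{2} + 5 \cdot 0 m m\right) + m\right) = -21 + 7 \left(\left(m^{2} + 0 m m\right) + m\right) = -21 + 7 \left(\left(m^{2} + 0 m\right) + m\right) = -21 + 7 \left(\left(m^{2} + 0\right) + m\right) = -21 + 7 \left(m^{2} + m\right) = -21 + 7 \left(m + m^{2}\right) = -21 + \left(7 m + 7 m^{2}\right) = -21 + 7 m + 7 m^{2}$)
$\frac{\left(-7 + 4\right) k}{x{\left(18 \right)}} - \frac{388}{-58} = \frac{\left(-7 + 4\right) \frac{8}{7}}{-21 + 7 \cdot 18 + 7 \cdot 18^{2}} - \frac{388}{-58} = \frac{\left(-3\right) \frac{8}{7}}{-21 + 126 + 7 \cdot 324} - - \frac{194}{29} = - \frac{24}{7 \left(-21 + 126 + 2268\right)} + \frac{194}{29} = - \frac{24}{7 \cdot 2373} + \frac{194}{29} = \left(- \frac{24}{7}\right) \frac{1}{2373} + \frac{194}{29} = - \frac{8}{5537} + \frac{194}{29} = \frac{1073946}{160573}$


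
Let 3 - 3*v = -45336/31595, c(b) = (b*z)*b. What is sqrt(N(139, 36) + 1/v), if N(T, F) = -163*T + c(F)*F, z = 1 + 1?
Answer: 2*sqrt(38534614089690)/46707 ≈ 265.81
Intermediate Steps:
z = 2
c(b) = 2*b**2 (c(b) = (b*2)*b = (2*b)*b = 2*b**2)
N(T, F) = -163*T + 2*F**3 (N(T, F) = -163*T + (2*F**2)*F = -163*T + 2*F**3)
v = 46707/31595 (v = 1 - (-15112)/31595 = 1 - 1/3*(-45336/31595) = 1 + 15112/31595 = 46707/31595 ≈ 1.4783)
sqrt(N(139, 36) + 1/v) = sqrt((-163*139 + 2*36**3) + 1/(46707/31595)) = sqrt((-22657 + 2*46656) + 31595/46707) = sqrt((-22657 + 93312) + 31595/46707) = sqrt(70655 + 31595/46707) = sqrt(3300114680/46707) = 2*sqrt(38534614089690)/46707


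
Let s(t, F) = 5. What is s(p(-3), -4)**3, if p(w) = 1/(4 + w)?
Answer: 125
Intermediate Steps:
s(p(-3), -4)**3 = 5**3 = 125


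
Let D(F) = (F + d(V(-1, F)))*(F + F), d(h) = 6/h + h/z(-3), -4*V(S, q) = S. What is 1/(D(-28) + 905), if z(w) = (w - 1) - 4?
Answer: 4/4523 ≈ 0.00088437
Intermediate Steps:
z(w) = -5 + w (z(w) = (-1 + w) - 4 = -5 + w)
V(S, q) = -S/4
d(h) = 6/h - h/8 (d(h) = 6/h + h/(-5 - 3) = 6/h + h/(-8) = 6/h + h*(-1/8) = 6/h - h/8)
D(F) = 2*F*(767/32 + F) (D(F) = (F + (6/((-1/4*(-1))) - (-1)*(-1)/32))*(F + F) = (F + (6/(1/4) - 1/8*1/4))*(2*F) = (F + (6*4 - 1/32))*(2*F) = (F + (24 - 1/32))*(2*F) = (F + 767/32)*(2*F) = (767/32 + F)*(2*F) = 2*F*(767/32 + F))
1/(D(-28) + 905) = 1/((1/16)*(-28)*(767 + 32*(-28)) + 905) = 1/((1/16)*(-28)*(767 - 896) + 905) = 1/((1/16)*(-28)*(-129) + 905) = 1/(903/4 + 905) = 1/(4523/4) = 4/4523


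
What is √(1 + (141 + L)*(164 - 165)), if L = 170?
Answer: I*√310 ≈ 17.607*I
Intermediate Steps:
√(1 + (141 + L)*(164 - 165)) = √(1 + (141 + 170)*(164 - 165)) = √(1 + 311*(-1)) = √(1 - 311) = √(-310) = I*√310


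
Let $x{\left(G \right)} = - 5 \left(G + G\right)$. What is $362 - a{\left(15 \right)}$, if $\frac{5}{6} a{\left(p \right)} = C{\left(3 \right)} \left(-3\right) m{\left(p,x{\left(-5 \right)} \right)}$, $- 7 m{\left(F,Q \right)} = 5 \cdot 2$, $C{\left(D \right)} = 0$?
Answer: $362$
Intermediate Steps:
$x{\left(G \right)} = - 10 G$ ($x{\left(G \right)} = - 5 \cdot 2 G = - 10 G$)
$m{\left(F,Q \right)} = - \frac{10}{7}$ ($m{\left(F,Q \right)} = - \frac{5 \cdot 2}{7} = \left(- \frac{1}{7}\right) 10 = - \frac{10}{7}$)
$a{\left(p \right)} = 0$ ($a{\left(p \right)} = \frac{6 \cdot 0 \left(-3\right) \left(- \frac{10}{7}\right)}{5} = \frac{6 \cdot 0 \left(- \frac{10}{7}\right)}{5} = \frac{6}{5} \cdot 0 = 0$)
$362 - a{\left(15 \right)} = 362 - 0 = 362 + 0 = 362$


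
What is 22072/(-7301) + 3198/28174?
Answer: -299253965/102849187 ≈ -2.9096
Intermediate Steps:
22072/(-7301) + 3198/28174 = 22072*(-1/7301) + 3198*(1/28174) = -22072/7301 + 1599/14087 = -299253965/102849187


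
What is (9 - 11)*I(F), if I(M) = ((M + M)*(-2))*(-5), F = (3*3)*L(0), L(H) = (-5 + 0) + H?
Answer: 1800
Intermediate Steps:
L(H) = -5 + H
F = -45 (F = (3*3)*(-5 + 0) = 9*(-5) = -45)
I(M) = 20*M (I(M) = ((2*M)*(-2))*(-5) = -4*M*(-5) = 20*M)
(9 - 11)*I(F) = (9 - 11)*(20*(-45)) = -2*(-900) = 1800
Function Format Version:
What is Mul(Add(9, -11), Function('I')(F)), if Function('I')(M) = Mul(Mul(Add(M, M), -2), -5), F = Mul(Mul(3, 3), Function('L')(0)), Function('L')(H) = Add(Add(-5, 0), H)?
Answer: 1800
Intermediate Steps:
Function('L')(H) = Add(-5, H)
F = -45 (F = Mul(Mul(3, 3), Add(-5, 0)) = Mul(9, -5) = -45)
Function('I')(M) = Mul(20, M) (Function('I')(M) = Mul(Mul(Mul(2, M), -2), -5) = Mul(Mul(-4, M), -5) = Mul(20, M))
Mul(Add(9, -11), Function('I')(F)) = Mul(Add(9, -11), Mul(20, -45)) = Mul(-2, -900) = 1800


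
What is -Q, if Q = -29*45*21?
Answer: 27405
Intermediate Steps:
Q = -27405 (Q = -1305*21 = -27405)
-Q = -1*(-27405) = 27405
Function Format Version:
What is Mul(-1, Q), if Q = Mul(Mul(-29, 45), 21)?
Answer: 27405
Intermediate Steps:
Q = -27405 (Q = Mul(-1305, 21) = -27405)
Mul(-1, Q) = Mul(-1, -27405) = 27405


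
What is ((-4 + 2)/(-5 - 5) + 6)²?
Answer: 961/25 ≈ 38.440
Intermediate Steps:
((-4 + 2)/(-5 - 5) + 6)² = (-2/(-10) + 6)² = (-2*(-⅒) + 6)² = (⅕ + 6)² = (31/5)² = 961/25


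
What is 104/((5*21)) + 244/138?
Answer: 6662/2415 ≈ 2.7586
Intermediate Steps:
104/((5*21)) + 244/138 = 104/105 + 244*(1/138) = 104*(1/105) + 122/69 = 104/105 + 122/69 = 6662/2415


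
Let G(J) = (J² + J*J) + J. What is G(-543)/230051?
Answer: 105/41 ≈ 2.5610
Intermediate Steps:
G(J) = J + 2*J² (G(J) = (J² + J²) + J = 2*J² + J = J + 2*J²)
G(-543)/230051 = -543*(1 + 2*(-543))/230051 = -543*(1 - 1086)*(1/230051) = -543*(-1085)*(1/230051) = 589155*(1/230051) = 105/41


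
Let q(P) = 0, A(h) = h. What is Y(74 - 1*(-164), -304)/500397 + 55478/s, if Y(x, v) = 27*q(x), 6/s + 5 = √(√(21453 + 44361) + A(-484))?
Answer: -138695/3 + 27739*I*√(484 - √65814)/3 ≈ -46232.0 + 1.3945e+5*I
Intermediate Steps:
s = 6/(-5 + √(-484 + √65814)) (s = 6/(-5 + √(√(21453 + 44361) - 484)) = 6/(-5 + √(√65814 - 484)) = 6/(-5 + √(-484 + √65814)) ≈ -0.11883 - 0.35844*I)
Y(x, v) = 0 (Y(x, v) = 27*0 = 0)
Y(74 - 1*(-164), -304)/500397 + 55478/s = 0/500397 + 55478/((-6/(5 - I*√(484 - √65814)))) = 0*(1/500397) + 55478*(-⅚ + I*√(484 - √65814)/6) = 0 + (-138695/3 + 27739*I*√(484 - √65814)/3) = -138695/3 + 27739*I*√(484 - √65814)/3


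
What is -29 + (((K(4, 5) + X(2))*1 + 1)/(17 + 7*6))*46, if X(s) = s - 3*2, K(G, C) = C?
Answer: -1619/59 ≈ -27.441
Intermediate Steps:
X(s) = -6 + s (X(s) = s - 6 = -6 + s)
-29 + (((K(4, 5) + X(2))*1 + 1)/(17 + 7*6))*46 = -29 + (((5 + (-6 + 2))*1 + 1)/(17 + 7*6))*46 = -29 + (((5 - 4)*1 + 1)/(17 + 42))*46 = -29 + ((1*1 + 1)/59)*46 = -29 + ((1 + 1)*(1/59))*46 = -29 + (2*(1/59))*46 = -29 + (2/59)*46 = -29 + 92/59 = -1619/59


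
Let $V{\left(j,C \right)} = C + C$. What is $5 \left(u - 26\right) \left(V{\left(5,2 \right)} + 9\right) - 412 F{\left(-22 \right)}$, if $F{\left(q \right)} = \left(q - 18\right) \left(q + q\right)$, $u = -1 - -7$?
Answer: $-726420$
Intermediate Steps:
$V{\left(j,C \right)} = 2 C$
$u = 6$ ($u = -1 + 7 = 6$)
$F{\left(q \right)} = 2 q \left(-18 + q\right)$ ($F{\left(q \right)} = \left(-18 + q\right) 2 q = 2 q \left(-18 + q\right)$)
$5 \left(u - 26\right) \left(V{\left(5,2 \right)} + 9\right) - 412 F{\left(-22 \right)} = 5 \left(6 - 26\right) \left(2 \cdot 2 + 9\right) - 412 \cdot 2 \left(-22\right) \left(-18 - 22\right) = 5 \left(- 20 \left(4 + 9\right)\right) - 412 \cdot 2 \left(-22\right) \left(-40\right) = 5 \left(\left(-20\right) 13\right) - 725120 = 5 \left(-260\right) - 725120 = -1300 - 725120 = -726420$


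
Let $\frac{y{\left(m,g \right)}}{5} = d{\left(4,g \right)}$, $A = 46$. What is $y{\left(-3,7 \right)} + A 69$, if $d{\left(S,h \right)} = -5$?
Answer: $3149$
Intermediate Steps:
$y{\left(m,g \right)} = -25$ ($y{\left(m,g \right)} = 5 \left(-5\right) = -25$)
$y{\left(-3,7 \right)} + A 69 = -25 + 46 \cdot 69 = -25 + 3174 = 3149$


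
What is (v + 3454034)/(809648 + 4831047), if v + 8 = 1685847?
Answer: 5139873/5640695 ≈ 0.91121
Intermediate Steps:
v = 1685839 (v = -8 + 1685847 = 1685839)
(v + 3454034)/(809648 + 4831047) = (1685839 + 3454034)/(809648 + 4831047) = 5139873/5640695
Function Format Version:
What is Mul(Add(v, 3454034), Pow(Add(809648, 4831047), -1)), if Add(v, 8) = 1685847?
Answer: Rational(5139873, 5640695) ≈ 0.91121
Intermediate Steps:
v = 1685839 (v = Add(-8, 1685847) = 1685839)
Mul(Add(v, 3454034), Pow(Add(809648, 4831047), -1)) = Mul(Add(1685839, 3454034), Pow(Add(809648, 4831047), -1)) = Mul(5139873, Pow(5640695, -1)) = Mul(5139873, Rational(1, 5640695)) = Rational(5139873, 5640695)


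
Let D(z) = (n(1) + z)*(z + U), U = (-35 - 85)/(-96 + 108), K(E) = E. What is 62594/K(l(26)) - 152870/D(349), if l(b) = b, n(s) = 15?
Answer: 148459127/61698 ≈ 2406.2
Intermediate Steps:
U = -10 (U = -120/12 = -120*1/12 = -10)
D(z) = (-10 + z)*(15 + z) (D(z) = (15 + z)*(z - 10) = (15 + z)*(-10 + z) = (-10 + z)*(15 + z))
62594/K(l(26)) - 152870/D(349) = 62594/26 - 152870/(-150 + 349² + 5*349) = 62594*(1/26) - 152870/(-150 + 121801 + 1745) = 31297/13 - 152870/123396 = 31297/13 - 152870*1/123396 = 31297/13 - 76435/61698 = 148459127/61698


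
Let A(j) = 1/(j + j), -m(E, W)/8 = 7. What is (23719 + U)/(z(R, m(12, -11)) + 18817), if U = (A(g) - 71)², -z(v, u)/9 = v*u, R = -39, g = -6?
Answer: -4143145/120816 ≈ -34.293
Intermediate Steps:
m(E, W) = -56 (m(E, W) = -8*7 = -56)
z(v, u) = -9*u*v (z(v, u) = -9*v*u = -9*u*v)
A(j) = 1/(2*j)
U = 727609/144 (U = ((½)/(-6) - 71)² = ((½)*(-⅙) - 71)² = (-1/12 - 71)² = (-853/12)² = 727609/144 ≈ 5052.8)
(23719 + U)/(z(R, m(12, -11)) + 18817) = (23719 + 727609/144)/(-9*(-56)*(-39) + 18817) = 4143145/(144*(-19656 + 18817)) = (4143145/144)/(-839) = (4143145/144)*(-1/839) = -4143145/120816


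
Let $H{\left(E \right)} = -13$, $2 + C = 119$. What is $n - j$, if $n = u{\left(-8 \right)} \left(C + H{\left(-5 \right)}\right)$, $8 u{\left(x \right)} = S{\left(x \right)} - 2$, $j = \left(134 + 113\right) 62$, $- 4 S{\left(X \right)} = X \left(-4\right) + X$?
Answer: $-15418$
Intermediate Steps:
$S{\left(X \right)} = \frac{3 X}{4}$ ($S{\left(X \right)} = - \frac{X \left(-4\right) + X}{4} = - \frac{- 4 X + X}{4} = - \frac{\left(-3\right) X}{4} = \frac{3 X}{4}$)
$C = 117$ ($C = -2 + 119 = 117$)
$j = 15314$ ($j = 247 \cdot 62 = 15314$)
$u{\left(x \right)} = - \frac{1}{4} + \frac{3 x}{32}$ ($u{\left(x \right)} = \frac{\frac{3 x}{4} - 2}{8} = \frac{-2 + \frac{3 x}{4}}{8} = - \frac{1}{4} + \frac{3 x}{32}$)
$n = -104$ ($n = \left(- \frac{1}{4} + \frac{3}{32} \left(-8\right)\right) \left(117 - 13\right) = \left(- \frac{1}{4} - \frac{3}{4}\right) 104 = \left(-1\right) 104 = -104$)
$n - j = -104 - 15314 = -15418$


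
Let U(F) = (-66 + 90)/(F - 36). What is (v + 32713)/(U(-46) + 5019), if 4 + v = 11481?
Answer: 201310/22863 ≈ 8.8051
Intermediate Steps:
U(F) = 24/(-36 + F)
v = 11477 (v = -4 + 11481 = 11477)
(v + 32713)/(U(-46) + 5019) = (11477 + 32713)/(24/(-36 - 46) + 5019) = 44190/(24/(-82) + 5019) = 44190/(24*(-1/82) + 5019) = 44190/(-12/41 + 5019) = 44190/(205767/41) = 44190*(41/205767) = 201310/22863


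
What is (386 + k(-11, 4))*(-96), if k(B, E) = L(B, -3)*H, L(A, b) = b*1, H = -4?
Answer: -38208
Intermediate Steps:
L(A, b) = b
k(B, E) = 12 (k(B, E) = -3*(-4) = 12)
(386 + k(-11, 4))*(-96) = (386 + 12)*(-96) = 398*(-96) = -38208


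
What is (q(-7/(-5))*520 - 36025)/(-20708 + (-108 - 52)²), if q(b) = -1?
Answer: -36545/4892 ≈ -7.4704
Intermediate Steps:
(q(-7/(-5))*520 - 36025)/(-20708 + (-108 - 52)²) = (-1*520 - 36025)/(-20708 + (-108 - 52)²) = (-520 - 36025)/(-20708 + (-160)²) = -36545/(-20708 + 25600) = -36545/4892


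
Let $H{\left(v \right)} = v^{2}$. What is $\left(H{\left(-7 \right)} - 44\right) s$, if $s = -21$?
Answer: $-105$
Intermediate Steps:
$\left(H{\left(-7 \right)} - 44\right) s = \left(\left(-7\right)^{2} - 44\right) \left(-21\right) = \left(49 - 44\right) \left(-21\right) = 5 \left(-21\right) = -105$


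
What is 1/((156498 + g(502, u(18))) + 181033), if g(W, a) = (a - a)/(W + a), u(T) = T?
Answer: 1/337531 ≈ 2.9627e-6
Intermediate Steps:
g(W, a) = 0 (g(W, a) = 0/(W + a) = 0)
1/((156498 + g(502, u(18))) + 181033) = 1/((156498 + 0) + 181033) = 1/(156498 + 181033) = 1/337531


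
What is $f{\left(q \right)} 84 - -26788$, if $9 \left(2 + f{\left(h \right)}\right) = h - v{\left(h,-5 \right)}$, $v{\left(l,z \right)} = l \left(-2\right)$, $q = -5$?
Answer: $26480$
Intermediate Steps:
$v{\left(l,z \right)} = - 2 l$
$f{\left(h \right)} = -2 + \frac{h}{3}$ ($f{\left(h \right)} = -2 + \frac{h - - 2 h}{9} = -2 + \frac{h + 2 h}{9} = -2 + \frac{3 h}{9} = -2 + \frac{h}{3}$)
$f{\left(q \right)} 84 - -26788 = \left(-2 + \frac{1}{3} \left(-5\right)\right) 84 - -26788 = \left(-2 - \frac{5}{3}\right) 84 + 26788 = \left(- \frac{11}{3}\right) 84 + 26788 = -308 + 26788 = 26480$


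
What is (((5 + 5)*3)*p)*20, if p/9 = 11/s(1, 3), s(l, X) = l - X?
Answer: -29700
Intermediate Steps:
p = -99/2 (p = 9*(11/(1 - 1*3)) = 9*(11/(1 - 3)) = 9*(11/(-2)) = 9*(11*(-½)) = 9*(-11/2) = -99/2 ≈ -49.500)
(((5 + 5)*3)*p)*20 = (((5 + 5)*3)*(-99/2))*20 = ((10*3)*(-99/2))*20 = (30*(-99/2))*20 = -1485*20 = -29700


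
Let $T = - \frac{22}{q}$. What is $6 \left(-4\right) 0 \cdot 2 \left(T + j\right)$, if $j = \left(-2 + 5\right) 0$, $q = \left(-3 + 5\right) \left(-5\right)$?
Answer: $0$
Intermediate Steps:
$q = -10$ ($q = 2 \left(-5\right) = -10$)
$j = 0$ ($j = 3 \cdot 0 = 0$)
$T = \frac{11}{5}$ ($T = - \frac{22}{-10} = \left(-22\right) \left(- \frac{1}{10}\right) = \frac{11}{5} \approx 2.2$)
$6 \left(-4\right) 0 \cdot 2 \left(T + j\right) = 6 \left(-4\right) 0 \cdot 2 \left(\frac{11}{5} + 0\right) = \left(-24\right) 0 \cdot 2 \cdot \frac{11}{5} = 0 \cdot 2 \cdot \frac{11}{5} = 0 \cdot \frac{11}{5} = 0$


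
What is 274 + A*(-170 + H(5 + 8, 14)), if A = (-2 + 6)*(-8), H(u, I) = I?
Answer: 5266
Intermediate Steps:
A = -32 (A = 4*(-8) = -32)
274 + A*(-170 + H(5 + 8, 14)) = 274 - 32*(-170 + 14) = 274 - 32*(-156) = 274 + 4992 = 5266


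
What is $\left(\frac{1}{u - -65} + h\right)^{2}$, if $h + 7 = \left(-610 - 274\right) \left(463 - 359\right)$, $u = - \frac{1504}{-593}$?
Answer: $\frac{13558778107947448996}{1603922401} \approx 8.4535 \cdot 10^{9}$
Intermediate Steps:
$u = \frac{1504}{593}$ ($u = \left(-1504\right) \left(- \frac{1}{593}\right) = \frac{1504}{593} \approx 2.5363$)
$h = -91943$ ($h = -7 + \left(-610 - 274\right) \left(463 - 359\right) = -7 - 91936 = -91943$)
$\left(\frac{1}{u - -65} + h\right)^{2} = \left(\frac{1}{\frac{1504}{593} - -65} - 91943\right)^{2} = \left(\frac{1}{\frac{1504}{593} + 65} - 91943\right)^{2} = \left(\frac{1}{\frac{40049}{593}} - 91943\right)^{2} = \left(\frac{593}{40049} - 91943\right)^{2} = \left(- \frac{3682224614}{40049}\right)^{2} = \frac{13558778107947448996}{1603922401}$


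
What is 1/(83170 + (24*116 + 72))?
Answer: 1/86026 ≈ 1.1624e-5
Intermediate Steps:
1/(83170 + (24*116 + 72)) = 1/(83170 + (2784 + 72)) = 1/(83170 + 2856) = 1/86026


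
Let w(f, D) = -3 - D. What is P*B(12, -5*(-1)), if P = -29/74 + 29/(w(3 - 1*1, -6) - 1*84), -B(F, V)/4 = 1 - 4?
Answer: -8990/999 ≈ -8.9990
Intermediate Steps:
B(F, V) = 12 (B(F, V) = -4*(1 - 4) = -4*(-3) = 12)
P = -4495/5994 (P = -29/74 + 29/((-3 - 1*(-6)) - 1*84) = -29*1/74 + 29/((-3 + 6) - 84) = -29/74 + 29/(3 - 84) = -29/74 + 29/(-81) = -29/74 + 29*(-1/81) = -29/74 - 29/81 = -4495/5994 ≈ -0.74992)
P*B(12, -5*(-1)) = -4495/5994*12 = -8990/999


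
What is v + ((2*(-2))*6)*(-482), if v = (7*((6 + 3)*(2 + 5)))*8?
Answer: 15096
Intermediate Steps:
v = 3528 (v = (7*(9*7))*8 = (7*63)*8 = 441*8 = 3528)
v + ((2*(-2))*6)*(-482) = 3528 + ((2*(-2))*6)*(-482) = 3528 - 4*6*(-482) = 3528 - 24*(-482) = 3528 + 11568 = 15096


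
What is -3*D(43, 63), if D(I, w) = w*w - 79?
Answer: -11670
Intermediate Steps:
D(I, w) = -79 + w**2 (D(I, w) = w**2 - 79 = -79 + w**2)
-3*D(43, 63) = -3*(-79 + 63**2) = -3*(-79 + 3969) = -3*3890 = -11670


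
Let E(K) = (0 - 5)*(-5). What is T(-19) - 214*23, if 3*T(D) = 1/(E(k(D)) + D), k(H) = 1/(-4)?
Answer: -88595/18 ≈ -4921.9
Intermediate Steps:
k(H) = -¼
E(K) = 25 (E(K) = -5*(-5) = 25)
T(D) = 1/(3*(25 + D))
T(-19) - 214*23 = 1/(3*(25 - 19)) - 214*23 = (⅓)/6 - 4922 = (⅓)*(⅙) - 4922 = 1/18 - 4922 = -88595/18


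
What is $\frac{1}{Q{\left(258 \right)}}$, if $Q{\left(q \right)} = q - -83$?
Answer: $\frac{1}{341} \approx 0.0029326$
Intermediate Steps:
$Q{\left(q \right)} = 83 + q$ ($Q{\left(q \right)} = q + 83 = 83 + q$)
$\frac{1}{Q{\left(258 \right)}} = \frac{1}{83 + 258} = \frac{1}{341}$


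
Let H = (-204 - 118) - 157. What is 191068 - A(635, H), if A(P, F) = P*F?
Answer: 495233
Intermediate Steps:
H = -479 (H = -322 - 157 = -479)
A(P, F) = F*P
191068 - A(635, H) = 191068 - (-479)*635 = 191068 - 1*(-304165) = 191068 + 304165 = 495233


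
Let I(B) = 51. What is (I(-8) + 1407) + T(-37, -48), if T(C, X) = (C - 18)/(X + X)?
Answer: 140023/96 ≈ 1458.6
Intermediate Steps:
T(C, X) = (-18 + C)/(2*X) (T(C, X) = (-18 + C)/((2*X)) = (-18 + C)*(1/(2*X)) = (-18 + C)/(2*X))
(I(-8) + 1407) + T(-37, -48) = (51 + 1407) + (½)*(-18 - 37)/(-48) = 1458 + (½)*(-1/48)*(-55) = 1458 + 55/96 = 140023/96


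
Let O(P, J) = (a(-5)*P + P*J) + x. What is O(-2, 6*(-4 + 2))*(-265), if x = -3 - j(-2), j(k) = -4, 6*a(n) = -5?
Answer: -21200/3 ≈ -7066.7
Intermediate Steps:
a(n) = -⅚ (a(n) = (⅙)*(-5) = -⅚)
x = 1 (x = -3 - 1*(-4) = -3 + 4 = 1)
O(P, J) = 1 - 5*P/6 + J*P (O(P, J) = (-5*P/6 + P*J) + 1 = (-5*P/6 + J*P) + 1 = 1 - 5*P/6 + J*P)
O(-2, 6*(-4 + 2))*(-265) = (1 - ⅚*(-2) + (6*(-4 + 2))*(-2))*(-265) = (1 + 5/3 + (6*(-2))*(-2))*(-265) = (1 + 5/3 - 12*(-2))*(-265) = (1 + 5/3 + 24)*(-265) = (80/3)*(-265) = -21200/3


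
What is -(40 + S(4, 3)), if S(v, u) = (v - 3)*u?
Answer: -43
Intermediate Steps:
S(v, u) = u*(-3 + v) (S(v, u) = (-3 + v)*u = u*(-3 + v))
-(40 + S(4, 3)) = -(40 + 3*(-3 + 4)) = -(40 + 3*1) = -(40 + 3) = -1*43 = -43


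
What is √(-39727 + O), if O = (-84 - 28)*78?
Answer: I*√48463 ≈ 220.14*I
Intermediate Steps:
O = -8736 (O = -112*78 = -8736)
√(-39727 + O) = √(-39727 - 8736) = √(-48463) = I*√48463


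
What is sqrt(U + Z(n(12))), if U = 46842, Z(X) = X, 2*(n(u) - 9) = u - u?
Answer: sqrt(46851) ≈ 216.45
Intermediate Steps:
n(u) = 9 (n(u) = 9 + (u - u)/2 = 9 + (1/2)*0 = 9 + 0 = 9)
sqrt(U + Z(n(12))) = sqrt(46842 + 9) = sqrt(46851)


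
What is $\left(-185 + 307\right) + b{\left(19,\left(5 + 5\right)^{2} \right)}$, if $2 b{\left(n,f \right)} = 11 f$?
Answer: $672$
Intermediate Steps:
$b{\left(n,f \right)} = \frac{11 f}{2}$
$\left(-185 + 307\right) + b{\left(19,\left(5 + 5\right)^{2} \right)} = \left(-185 + 307\right) + \frac{11 \left(5 + 5\right)^{2}}{2} = 122 + \frac{11 \cdot 10^{2}}{2} = 122 + \frac{11}{2} \cdot 100 = 122 + 550 = 672$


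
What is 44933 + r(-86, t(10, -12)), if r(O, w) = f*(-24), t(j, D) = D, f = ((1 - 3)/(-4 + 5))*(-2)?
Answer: 44837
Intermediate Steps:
f = 4 (f = -2/1*(-2) = -2*1*(-2) = -2*(-2) = 4)
r(O, w) = -96 (r(O, w) = 4*(-24) = -96)
44933 + r(-86, t(10, -12)) = 44933 - 96 = 44837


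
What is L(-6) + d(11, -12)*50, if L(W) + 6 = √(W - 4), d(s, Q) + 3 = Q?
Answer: -756 + I*√10 ≈ -756.0 + 3.1623*I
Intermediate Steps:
d(s, Q) = -3 + Q
L(W) = -6 + √(-4 + W) (L(W) = -6 + √(W - 4) = -6 + √(-4 + W))
L(-6) + d(11, -12)*50 = (-6 + √(-4 - 6)) + (-3 - 12)*50 = (-6 + √(-10)) - 15*50 = (-6 + I*√10) - 750 = -756 + I*√10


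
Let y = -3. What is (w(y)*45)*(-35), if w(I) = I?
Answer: 4725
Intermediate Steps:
(w(y)*45)*(-35) = -3*45*(-35) = -135*(-35) = 4725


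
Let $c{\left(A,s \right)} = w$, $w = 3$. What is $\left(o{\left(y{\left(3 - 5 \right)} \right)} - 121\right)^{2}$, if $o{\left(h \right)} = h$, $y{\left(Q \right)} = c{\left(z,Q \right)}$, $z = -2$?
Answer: $13924$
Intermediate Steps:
$c{\left(A,s \right)} = 3$
$y{\left(Q \right)} = 3$
$\left(o{\left(y{\left(3 - 5 \right)} \right)} - 121\right)^{2} = \left(3 - 121\right)^{2} = \left(-118\right)^{2} = 13924$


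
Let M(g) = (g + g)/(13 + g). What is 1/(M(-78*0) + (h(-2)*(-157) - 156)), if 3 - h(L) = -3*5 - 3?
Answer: -1/3453 ≈ -0.00028960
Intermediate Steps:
h(L) = 21 (h(L) = 3 - (-3*5 - 3) = 3 - (-15 - 3) = 3 - 1*(-18) = 3 + 18 = 21)
M(g) = 2*g/(13 + g) (M(g) = (2*g)/(13 + g) = 2*g/(13 + g))
1/(M(-78*0) + (h(-2)*(-157) - 156)) = 1/(2*(-78*0)/(13 - 78*0) + (21*(-157) - 156)) = 1/(2*0/(13 + 0) + (-3297 - 156)) = 1/(2*0/13 - 3453) = 1/(2*0*(1/13) - 3453) = 1/(0 - 3453) = 1/(-3453) = -1/3453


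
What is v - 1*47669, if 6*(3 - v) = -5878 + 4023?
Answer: -284141/6 ≈ -47357.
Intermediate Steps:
v = 1873/6 (v = 3 - (-5878 + 4023)/6 = 3 - ⅙*(-1855) = 3 + 1855/6 = 1873/6 ≈ 312.17)
v - 1*47669 = 1873/6 - 1*47669 = 1873/6 - 47669 = -284141/6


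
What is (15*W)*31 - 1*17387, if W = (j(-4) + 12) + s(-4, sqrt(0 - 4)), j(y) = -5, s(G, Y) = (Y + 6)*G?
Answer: -25292 - 3720*I ≈ -25292.0 - 3720.0*I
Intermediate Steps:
s(G, Y) = G*(6 + Y) (s(G, Y) = (6 + Y)*G = G*(6 + Y))
W = -17 - 8*I (W = (-5 + 12) - 4*(6 + sqrt(0 - 4)) = 7 - 4*(6 + sqrt(-4)) = 7 - 4*(6 + 2*I) = 7 + (-24 - 8*I) = -17 - 8*I ≈ -17.0 - 8.0*I)
(15*W)*31 - 1*17387 = (15*(-17 - 8*I))*31 - 1*17387 = (-255 - 120*I)*31 - 17387 = (-7905 - 3720*I) - 17387 = -25292 - 3720*I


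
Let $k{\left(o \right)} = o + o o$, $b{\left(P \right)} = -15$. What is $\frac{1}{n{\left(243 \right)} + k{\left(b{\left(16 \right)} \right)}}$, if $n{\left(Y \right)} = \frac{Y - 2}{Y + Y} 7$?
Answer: $\frac{486}{103747} \approx 0.0046845$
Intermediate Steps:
$n{\left(Y \right)} = \frac{7 \left(-2 + Y\right)}{2 Y}$ ($n{\left(Y \right)} = \frac{-2 + Y}{2 Y} 7 = \frac{7 \left(-2 + Y\right)}{2 Y}$)
$k{\left(o \right)} = o + o^{2}$
$\frac{1}{n{\left(243 \right)} + k{\left(b{\left(16 \right)} \right)}} = \frac{1}{\left(\frac{7}{2} - \frac{7}{243}\right) - 15 \left(1 - 15\right)} = \frac{1}{\left(\frac{7}{2} - \frac{7}{243}\right) - -210} = \frac{1}{\left(\frac{7}{2} - \frac{7}{243}\right) + 210} = \frac{1}{\frac{1687}{486} + 210} = \frac{1}{\frac{103747}{486}} = \frac{486}{103747}$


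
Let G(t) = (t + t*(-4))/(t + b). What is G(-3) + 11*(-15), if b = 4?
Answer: -156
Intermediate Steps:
G(t) = -3*t/(4 + t) (G(t) = (t + t*(-4))/(t + 4) = (t - 4*t)/(4 + t) = (-3*t)/(4 + t) = -3*t/(4 + t))
G(-3) + 11*(-15) = -3*(-3)/(4 - 3) + 11*(-15) = -3*(-3)/1 - 165 = -3*(-3)*1 - 165 = 9 - 165 = -156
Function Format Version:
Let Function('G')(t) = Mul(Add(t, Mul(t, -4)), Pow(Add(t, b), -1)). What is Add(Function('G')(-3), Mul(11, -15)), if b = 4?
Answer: -156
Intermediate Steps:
Function('G')(t) = Mul(-3, t, Pow(Add(4, t), -1)) (Function('G')(t) = Mul(Add(t, Mul(t, -4)), Pow(Add(t, 4), -1)) = Mul(Add(t, Mul(-4, t)), Pow(Add(4, t), -1)) = Mul(Mul(-3, t), Pow(Add(4, t), -1)) = Mul(-3, t, Pow(Add(4, t), -1)))
Add(Function('G')(-3), Mul(11, -15)) = Add(Mul(-3, -3, Pow(Add(4, -3), -1)), Mul(11, -15)) = Add(Mul(-3, -3, Pow(1, -1)), -165) = Add(Mul(-3, -3, 1), -165) = Add(9, -165) = -156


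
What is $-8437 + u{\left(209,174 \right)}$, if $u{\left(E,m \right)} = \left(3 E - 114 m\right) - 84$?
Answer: $-27730$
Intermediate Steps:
$u{\left(E,m \right)} = -84 - 114 m + 3 E$ ($u{\left(E,m \right)} = \left(- 114 m + 3 E\right) - 84 = -84 - 114 m + 3 E$)
$-8437 + u{\left(209,174 \right)} = -8437 - 19293 = -27730$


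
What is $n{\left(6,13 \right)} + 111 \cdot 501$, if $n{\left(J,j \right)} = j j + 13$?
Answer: $55793$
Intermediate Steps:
$n{\left(J,j \right)} = 13 + j^{2}$ ($n{\left(J,j \right)} = j^{2} + 13 = 13 + j^{2}$)
$n{\left(6,13 \right)} + 111 \cdot 501 = \left(13 + 13^{2}\right) + 111 \cdot 501 = \left(13 + 169\right) + 55611 = 182 + 55611 = 55793$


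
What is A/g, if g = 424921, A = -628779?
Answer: -628779/424921 ≈ -1.4798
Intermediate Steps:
A/g = -628779/424921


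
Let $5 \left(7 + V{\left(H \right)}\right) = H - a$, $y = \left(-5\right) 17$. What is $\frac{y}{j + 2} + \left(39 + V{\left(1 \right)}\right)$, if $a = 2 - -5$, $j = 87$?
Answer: $\frac{13281}{445} \approx 29.845$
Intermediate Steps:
$a = 7$ ($a = 2 + 5 = 7$)
$y = -85$
$V{\left(H \right)} = - \frac{42}{5} + \frac{H}{5}$ ($V{\left(H \right)} = -7 + \frac{H - 7}{5} = -7 + \frac{-7 + H}{5} = -7 + \left(- \frac{7}{5} + \frac{H}{5}\right) = - \frac{42}{5} + \frac{H}{5}$)
$\frac{y}{j + 2} + \left(39 + V{\left(1 \right)}\right) = - \frac{85}{87 + 2} + \left(39 + \left(- \frac{42}{5} + \frac{1}{5} \cdot 1\right)\right) = - \frac{85}{89} + \left(39 + \left(- \frac{42}{5} + \frac{1}{5}\right)\right) = \left(-85\right) \frac{1}{89} + \left(39 - \frac{41}{5}\right) = - \frac{85}{89} + \frac{154}{5} = \frac{13281}{445}$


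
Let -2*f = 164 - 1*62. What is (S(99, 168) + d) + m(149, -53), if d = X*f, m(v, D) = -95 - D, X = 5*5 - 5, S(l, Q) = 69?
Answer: -993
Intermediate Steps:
X = 20 (X = 25 - 5 = 20)
f = -51 (f = -(164 - 1*62)/2 = -(164 - 62)/2 = -½*102 = -51)
d = -1020 (d = 20*(-51) = -1020)
(S(99, 168) + d) + m(149, -53) = (69 - 1020) + (-95 - 1*(-53)) = -951 + (-95 + 53) = -951 - 42 = -993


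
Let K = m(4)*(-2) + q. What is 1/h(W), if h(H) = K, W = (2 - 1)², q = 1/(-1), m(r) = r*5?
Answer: -1/41 ≈ -0.024390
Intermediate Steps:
m(r) = 5*r
q = -1
W = 1 (W = 1² = 1)
K = -41 (K = (5*4)*(-2) - 1 = 20*(-2) - 1 = -40 - 1 = -41)
h(H) = -41
1/h(W) = 1/(-41) = -1/41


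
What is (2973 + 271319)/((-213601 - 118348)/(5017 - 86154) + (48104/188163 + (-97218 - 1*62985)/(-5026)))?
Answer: 429529226492603448/56721619014847 ≈ 7572.6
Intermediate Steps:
(2973 + 271319)/((-213601 - 118348)/(5017 - 86154) + (48104/188163 + (-97218 - 1*62985)/(-5026))) = 274292/(-331949/(-81137) + (48104*(1/188163) + (-97218 - 62985)*(-1/5026))) = 274292/(-331949*(-1/81137) + (48104/188163 - 160203*(-1/5026))) = 274292/(331949/81137 + (48104/188163 + 160203/5026)) = 274292/(331949/81137 + 30386047793/945707238) = 274292/(56721619014847/1565956085094) = 274292*(1565956085094/56721619014847) = 429529226492603448/56721619014847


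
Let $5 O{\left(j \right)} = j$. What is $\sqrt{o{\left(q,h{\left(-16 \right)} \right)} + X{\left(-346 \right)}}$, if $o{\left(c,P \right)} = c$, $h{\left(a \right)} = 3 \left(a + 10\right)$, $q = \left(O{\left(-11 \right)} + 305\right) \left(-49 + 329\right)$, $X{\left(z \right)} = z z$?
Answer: $10 \sqrt{2045} \approx 452.22$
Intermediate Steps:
$O{\left(j \right)} = \frac{j}{5}$
$X{\left(z \right)} = z^{2}$
$q = 84784$ ($q = \left(\frac{1}{5} \left(-11\right) + 305\right) \left(-49 + 329\right) = \left(- \frac{11}{5} + 305\right) 280 = \frac{1514}{5} \cdot 280 = 84784$)
$h{\left(a \right)} = 30 + 3 a$ ($h{\left(a \right)} = 3 \left(10 + a\right) = 30 + 3 a$)
$\sqrt{o{\left(q,h{\left(-16 \right)} \right)} + X{\left(-346 \right)}} = \sqrt{84784 + \left(-346\right)^{2}} = \sqrt{84784 + 119716} = \sqrt{204500} = 10 \sqrt{2045}$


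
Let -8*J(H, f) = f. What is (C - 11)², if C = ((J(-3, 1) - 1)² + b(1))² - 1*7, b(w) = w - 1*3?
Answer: 5114967361/16777216 ≈ 304.88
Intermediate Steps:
b(w) = -3 + w (b(w) = w - 3 = -3 + w)
J(H, f) = -f/8
C = -26463/4096 (C = ((-⅛*1 - 1)² + (-3 + 1))² - 1*7 = ((-⅛ - 1)² - 2)² - 7 = ((-9/8)² - 2)² - 7 = (81/64 - 2)² - 7 = (-47/64)² - 7 = 2209/4096 - 7 = -26463/4096 ≈ -6.4607)
(C - 11)² = (-26463/4096 - 11)² = (-71519/4096)² = 5114967361/16777216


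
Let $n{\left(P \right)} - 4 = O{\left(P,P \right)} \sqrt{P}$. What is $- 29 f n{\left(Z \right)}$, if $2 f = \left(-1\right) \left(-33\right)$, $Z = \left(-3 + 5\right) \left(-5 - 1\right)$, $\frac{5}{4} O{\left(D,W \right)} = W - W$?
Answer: $-1914$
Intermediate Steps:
$O{\left(D,W \right)} = 0$ ($O{\left(D,W \right)} = \frac{4 \left(W - W\right)}{5} = \frac{4}{5} \cdot 0 = 0$)
$Z = -12$ ($Z = 2 \left(-6\right) = -12$)
$n{\left(P \right)} = 4$ ($n{\left(P \right)} = 4 + 0 \sqrt{P} = 4 + 0 = 4$)
$f = \frac{33}{2}$ ($f = \frac{\left(-1\right) \left(-33\right)}{2} = \frac{1}{2} \cdot 33 = \frac{33}{2} \approx 16.5$)
$- 29 f n{\left(Z \right)} = \left(-29\right) \frac{33}{2} \cdot 4 = \left(- \frac{957}{2}\right) 4 = -1914$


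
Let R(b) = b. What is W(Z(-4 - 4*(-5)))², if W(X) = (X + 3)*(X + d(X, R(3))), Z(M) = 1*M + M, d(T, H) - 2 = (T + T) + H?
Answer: 12496225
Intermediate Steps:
d(T, H) = 2 + H + 2*T (d(T, H) = 2 + ((T + T) + H) = 2 + (2*T + H) = 2 + (H + 2*T) = 2 + H + 2*T)
Z(M) = 2*M (Z(M) = M + M = 2*M)
W(X) = (3 + X)*(5 + 3*X) (W(X) = (X + 3)*(X + (2 + 3 + 2*X)) = (3 + X)*(X + (5 + 2*X)) = (3 + X)*(5 + 3*X))
W(Z(-4 - 4*(-5)))² = (15 + 3*(2*(-4 - 4*(-5)))² + 14*(2*(-4 - 4*(-5))))² = (15 + 3*(2*(-4 + 20))² + 14*(2*(-4 + 20)))² = (15 + 3*(2*16)² + 14*(2*16))² = (15 + 3*32² + 14*32)² = (15 + 3*1024 + 448)² = (15 + 3072 + 448)² = 3535² = 12496225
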